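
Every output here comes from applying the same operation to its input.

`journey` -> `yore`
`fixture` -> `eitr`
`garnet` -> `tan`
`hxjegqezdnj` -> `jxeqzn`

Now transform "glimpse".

What's happening: move the last character to the front, then keep every other character starting from the first (positions 1st, 3rd, 5th, ...).
Applying both steps to "glimpse": "eglimps", then "elms".

elms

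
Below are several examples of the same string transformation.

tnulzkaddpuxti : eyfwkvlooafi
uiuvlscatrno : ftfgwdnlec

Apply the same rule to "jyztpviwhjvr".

Looking at the pairs, the operation is to shift every letter 11 places forward in the alphabet (wrapping around), then delete the last 2 characters.
On "jyztpviwhjvr": the first step gives "ujkeagthsugc", and the second then gives "ujkeagthsu".

ujkeagthsu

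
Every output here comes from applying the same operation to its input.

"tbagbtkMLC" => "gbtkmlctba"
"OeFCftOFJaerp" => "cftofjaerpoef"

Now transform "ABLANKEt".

What's happening: move the first 3 characters to the end (rotate left by 3), then convert every letter to lowercase.
On "ABLANKEt": the first step gives "ANKEtABL", and the second then gives "anketabl".

anketabl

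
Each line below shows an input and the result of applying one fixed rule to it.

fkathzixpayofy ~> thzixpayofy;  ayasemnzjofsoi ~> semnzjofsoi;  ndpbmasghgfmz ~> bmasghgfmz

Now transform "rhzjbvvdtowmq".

The rule is to delete the first 3 characters.
So "rhzjbvvdtowmq" becomes "jbvvdtowmq".

jbvvdtowmq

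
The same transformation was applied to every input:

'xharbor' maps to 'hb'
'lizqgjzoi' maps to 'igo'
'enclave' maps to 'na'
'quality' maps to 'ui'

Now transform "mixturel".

What's happening: keep one character in every 3, starting at position 2 (positions 2nd, 5th, 8th, ...).
"mixturel" → "iul".

iul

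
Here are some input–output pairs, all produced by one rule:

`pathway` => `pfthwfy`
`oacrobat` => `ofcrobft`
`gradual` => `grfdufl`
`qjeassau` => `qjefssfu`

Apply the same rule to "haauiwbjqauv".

The transformation: replace every "a" with "f".
Doing the same to "haauiwbjqauv": "hffuiwbjqfuv".

hffuiwbjqfuv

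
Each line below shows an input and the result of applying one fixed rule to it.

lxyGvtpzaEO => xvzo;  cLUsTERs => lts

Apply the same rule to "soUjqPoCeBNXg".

oqcn

Looking at the pairs, the operation is to keep one character in every 3, starting at position 2 (positions 2nd, 5th, 8th, ...), then convert every letter to lowercase.
For "soUjqPoCeBNXg", step one produces "oqCN"; step two turns that into "oqcn".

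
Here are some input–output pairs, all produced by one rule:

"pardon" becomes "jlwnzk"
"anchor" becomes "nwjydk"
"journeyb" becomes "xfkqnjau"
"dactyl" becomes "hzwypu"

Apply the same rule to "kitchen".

Each output is the input with this applied: move the last character to the front, then shift every letter 4 places backward in the alphabet (wrapping around).
Applying both steps to "kitchen": "nkitche", then "jgepyda".
(Check on "journeyb": → "bjourney" → "xfkqnjau" ✓)

jgepyda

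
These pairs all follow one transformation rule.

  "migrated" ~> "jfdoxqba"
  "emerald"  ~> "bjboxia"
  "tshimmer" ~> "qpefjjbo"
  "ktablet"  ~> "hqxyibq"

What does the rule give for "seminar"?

pbjfkxo

The pattern: shift every letter 3 places backward in the alphabet (wrapping around).
On "seminar" that produces "pbjfkxo".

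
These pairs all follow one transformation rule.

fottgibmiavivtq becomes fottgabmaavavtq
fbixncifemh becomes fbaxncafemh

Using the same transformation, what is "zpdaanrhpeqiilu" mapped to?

Looking at the pairs, the operation is to replace every "i" with "a".
"zpdaanrhpeqiilu" → "zpdaanrhpeqaalu".

zpdaanrhpeqaalu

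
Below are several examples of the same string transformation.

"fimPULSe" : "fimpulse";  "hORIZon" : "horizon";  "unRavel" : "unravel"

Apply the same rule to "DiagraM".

diagram

Looking at the pairs, the operation is to convert every letter to lowercase.
Doing the same to "DiagraM": "diagram".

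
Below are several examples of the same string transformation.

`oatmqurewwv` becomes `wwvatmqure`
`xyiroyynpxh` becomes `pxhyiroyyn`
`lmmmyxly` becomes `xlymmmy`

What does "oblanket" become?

ketblan

Each output is the input with this applied: delete the first character, then move the last 3 characters to the front (rotate right by 3).
For "oblanket", step one produces "blanket"; step two turns that into "ketblan".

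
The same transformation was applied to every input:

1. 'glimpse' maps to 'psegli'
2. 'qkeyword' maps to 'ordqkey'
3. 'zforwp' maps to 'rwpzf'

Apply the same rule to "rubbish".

ishrub

In each case the input is transformed by: move the last 3 characters to the front (rotate right by 3), then delete the last character.
On "rubbish": the first step gives "ishrubb", and the second then gives "ishrub".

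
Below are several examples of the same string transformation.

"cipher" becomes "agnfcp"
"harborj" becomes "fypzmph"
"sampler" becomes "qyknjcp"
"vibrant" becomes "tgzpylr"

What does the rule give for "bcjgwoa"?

zaheumy

Rule — shift every letter 2 places backward in the alphabet (wrapping around).
Doing the same to "bcjgwoa": "zaheumy".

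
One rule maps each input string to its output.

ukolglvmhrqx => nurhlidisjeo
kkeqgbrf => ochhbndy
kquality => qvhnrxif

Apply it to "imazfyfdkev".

bsfjxwcvcah

The pattern: move the last 2 characters to the front (rotate right by 2), then shift every letter 3 places backward in the alphabet (wrapping around).
So "imazfyfdkev" becomes "bsfjxwcvcah".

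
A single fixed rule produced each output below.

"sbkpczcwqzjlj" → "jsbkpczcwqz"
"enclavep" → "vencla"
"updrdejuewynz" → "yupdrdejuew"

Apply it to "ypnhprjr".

The pattern: delete the last 2 characters, then move the last character to the front.
Doing the same to "ypnhprjr": "rypnhp".

rypnhp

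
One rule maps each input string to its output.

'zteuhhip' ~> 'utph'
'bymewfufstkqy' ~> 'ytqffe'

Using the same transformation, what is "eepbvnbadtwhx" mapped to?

The rule is to keep every other character starting from the second (positions 2nd, 4th, 6th, ...), then sort the characters into reverse alphabetical order.
Applying that to "eepbvnbadtwhx" gives "tnheba".

tnheba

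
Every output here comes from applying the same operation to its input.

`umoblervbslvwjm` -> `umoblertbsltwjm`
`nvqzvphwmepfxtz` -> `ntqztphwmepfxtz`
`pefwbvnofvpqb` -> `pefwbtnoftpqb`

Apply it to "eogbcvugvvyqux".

eogbctugttyqux

In each case the input is transformed by: replace every "v" with "t".
Applying that to "eogbcvugvvyqux" gives "eogbctugttyqux".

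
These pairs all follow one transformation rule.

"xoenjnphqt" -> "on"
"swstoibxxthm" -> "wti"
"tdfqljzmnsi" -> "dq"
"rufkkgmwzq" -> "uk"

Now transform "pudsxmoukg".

us

The rule is to keep every other character starting from the second (positions 2nd, 4th, 6th, ...), then delete the last 3 characters.
On "pudsxmoukg" that produces "us".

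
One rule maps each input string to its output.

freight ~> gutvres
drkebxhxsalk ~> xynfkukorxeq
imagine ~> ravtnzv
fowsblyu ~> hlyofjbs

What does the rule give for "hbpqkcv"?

ipxdcou

Looking at the pairs, the operation is to shift every letter 13 places forward in the alphabet (wrapping around) — i.e. ROT13, then reverse the string.
Applying both steps to "hbpqkcv": "uocdxpi", then "ipxdcou".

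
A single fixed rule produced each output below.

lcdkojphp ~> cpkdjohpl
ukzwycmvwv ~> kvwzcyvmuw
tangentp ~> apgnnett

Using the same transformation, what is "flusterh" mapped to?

In each case the input is transformed by: swap the first and last characters, then swap each adjacent pair of characters (1↔2, 3↔4, ...).
"flusterh" → "lhsuetfr".

lhsuetfr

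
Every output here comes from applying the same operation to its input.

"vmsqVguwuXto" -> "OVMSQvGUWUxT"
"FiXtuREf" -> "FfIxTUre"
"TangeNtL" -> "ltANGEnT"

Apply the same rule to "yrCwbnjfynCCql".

LYRcWBNJFYNccQ

The pattern: move the last character to the front, then flip the case of every letter.
Applying both steps to "yrCwbnjfynCCql": "lyrCwbnjfynCCq", then "LYRcWBNJFYNccQ".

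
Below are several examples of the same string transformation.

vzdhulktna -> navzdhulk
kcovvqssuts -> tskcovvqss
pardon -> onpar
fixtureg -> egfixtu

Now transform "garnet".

etgar

Each output is the input with this applied: move the last 2 characters to the front (rotate right by 2), then delete the last character.
Working it through for "garnet": intermediate "etgarn", final "etgar".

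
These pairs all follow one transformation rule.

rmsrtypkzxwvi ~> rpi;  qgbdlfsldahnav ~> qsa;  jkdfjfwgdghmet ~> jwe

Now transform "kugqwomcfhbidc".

The transformation: keep one character in every 3, starting at position 1 (positions 1st, 4th, 7th, ...), then keep every other character starting from the first (positions 1st, 3rd, 5th, ...).
"kugqwomcfhbidc" → "kqmhd" → "kmd".

kmd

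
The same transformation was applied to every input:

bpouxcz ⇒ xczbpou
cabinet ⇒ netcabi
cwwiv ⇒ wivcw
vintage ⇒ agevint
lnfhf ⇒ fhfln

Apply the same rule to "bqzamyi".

The rule is to move the last 3 characters to the front (rotate right by 3).
For "bqzamyi" the result is "myibqza".

myibqza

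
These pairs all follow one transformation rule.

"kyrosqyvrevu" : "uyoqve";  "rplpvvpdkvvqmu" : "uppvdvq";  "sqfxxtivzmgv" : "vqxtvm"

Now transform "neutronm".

meto

The pattern: keep every other character starting from the second (positions 2nd, 4th, 6th, ...), then move the last character to the front.
For "neutronm" the result is "meto".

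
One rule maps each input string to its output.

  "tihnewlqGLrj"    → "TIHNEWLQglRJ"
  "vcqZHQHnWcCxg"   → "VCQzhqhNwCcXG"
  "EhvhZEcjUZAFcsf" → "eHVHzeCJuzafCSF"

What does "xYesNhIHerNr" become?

XyESnHihERnR

The rule is to flip the case of every letter.
On "xYesNhIHerNr" that produces "XyESnHihERnR".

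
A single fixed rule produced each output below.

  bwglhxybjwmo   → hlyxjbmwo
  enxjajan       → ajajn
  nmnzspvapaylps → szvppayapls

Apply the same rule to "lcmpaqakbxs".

The transformation: delete the first 3 characters, then swap each adjacent pair of characters (1↔2, 3↔4, ...).
Starting from "lcmpaqakbxs": after the first operation, "paqakbxs"; after the second, "apaqbksx".

apaqbksx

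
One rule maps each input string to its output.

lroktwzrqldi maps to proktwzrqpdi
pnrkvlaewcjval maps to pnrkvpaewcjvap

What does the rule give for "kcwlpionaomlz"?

kcwppionaompz

Rule — replace every "l" with "p".
So "kcwlpionaomlz" becomes "kcwppionaompz".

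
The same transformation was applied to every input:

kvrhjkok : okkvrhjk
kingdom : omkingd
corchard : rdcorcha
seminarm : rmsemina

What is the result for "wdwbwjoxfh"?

Looking at the pairs, the operation is to move the last 2 characters to the front (rotate right by 2).
On "wdwbwjoxfh" that produces "fhwdwbwjox".

fhwdwbwjox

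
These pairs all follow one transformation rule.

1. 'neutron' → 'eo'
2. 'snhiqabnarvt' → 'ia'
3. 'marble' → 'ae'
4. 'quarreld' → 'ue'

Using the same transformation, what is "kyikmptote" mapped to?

oe

Rule — keep every other character starting from the second (positions 2nd, 4th, 6th, ...), then keep only the vowels.
"kyikmptote" → "ykpoe" → "oe".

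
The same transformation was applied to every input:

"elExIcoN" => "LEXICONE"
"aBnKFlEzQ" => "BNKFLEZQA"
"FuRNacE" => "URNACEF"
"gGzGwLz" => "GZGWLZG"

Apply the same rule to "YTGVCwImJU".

TGVCWIMJUY

The rule is to move the first character to the end, then convert every letter to uppercase.
Applying both steps to "YTGVCwImJU": "TGVCwImJUY", then "TGVCWIMJUY".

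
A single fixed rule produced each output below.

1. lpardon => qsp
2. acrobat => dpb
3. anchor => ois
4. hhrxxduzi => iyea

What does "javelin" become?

Looking at the pairs, the operation is to keep every other character starting from the second (positions 2nd, 4th, 6th, ...), then shift every letter 1 place forward in the alphabet (wrapping around).
On "javelin": the first step gives "aei", and the second then gives "bfj".

bfj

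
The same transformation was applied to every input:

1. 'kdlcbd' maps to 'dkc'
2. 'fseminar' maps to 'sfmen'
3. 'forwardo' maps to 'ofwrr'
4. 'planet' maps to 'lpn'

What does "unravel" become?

nuar

What's happening: swap each adjacent pair of characters (1↔2, 3↔4, ...), then delete the last 3 characters.
For "unravel", step one produces "nuarevl"; step two turns that into "nuar".
(Check on "forwardo": → "ofwrraod" → "ofwrr" ✓)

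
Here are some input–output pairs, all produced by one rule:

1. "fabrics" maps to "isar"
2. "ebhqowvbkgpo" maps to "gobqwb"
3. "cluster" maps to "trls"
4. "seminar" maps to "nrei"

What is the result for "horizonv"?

The transformation: move the last 3 characters to the front (rotate right by 3), then keep every other character starting from the first (positions 1st, 3rd, 5th, ...).
Working it through for "horizonv": intermediate "onvhoriz", final "ovoi".
(Check on "cluster": → "terclus" → "trls" ✓)

ovoi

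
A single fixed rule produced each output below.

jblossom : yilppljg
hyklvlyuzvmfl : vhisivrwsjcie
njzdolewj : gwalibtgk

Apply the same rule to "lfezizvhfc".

Rule — move the first character to the end, then shift every letter 3 places backward in the alphabet (wrapping around).
Starting from "lfezizvhfc": after the first operation, "fezizvhfcl"; after the second, "cbwfwseczi".

cbwfwseczi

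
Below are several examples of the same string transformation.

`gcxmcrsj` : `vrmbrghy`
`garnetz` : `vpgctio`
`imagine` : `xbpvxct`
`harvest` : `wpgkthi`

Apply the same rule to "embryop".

Rule — shift every letter 11 places backward in the alphabet (wrapping around).
Applying that to "embryop" gives "tbqgnde".

tbqgnde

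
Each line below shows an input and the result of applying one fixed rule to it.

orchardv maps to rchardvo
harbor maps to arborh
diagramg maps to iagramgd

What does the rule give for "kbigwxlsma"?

bigwxlsmak

The pattern: move the first character to the end.
"kbigwxlsma" → "bigwxlsmak".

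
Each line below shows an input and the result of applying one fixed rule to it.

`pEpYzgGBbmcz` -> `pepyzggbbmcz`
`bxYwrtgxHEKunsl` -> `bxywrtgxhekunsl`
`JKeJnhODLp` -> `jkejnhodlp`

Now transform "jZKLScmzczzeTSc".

jzklscmzczzetsc

Each output is the input with this applied: convert every letter to lowercase.
Doing the same to "jZKLScmzczzeTSc": "jzklscmzczzetsc".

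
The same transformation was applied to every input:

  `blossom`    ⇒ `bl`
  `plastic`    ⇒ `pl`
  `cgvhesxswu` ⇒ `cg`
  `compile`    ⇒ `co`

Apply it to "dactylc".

Rule — keep only the first 2 characters.
Doing the same to "dactylc": "da".

da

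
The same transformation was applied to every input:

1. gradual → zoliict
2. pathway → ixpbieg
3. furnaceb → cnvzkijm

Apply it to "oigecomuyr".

Each output is the input with this applied: swap each adjacent pair of characters (1↔2, 3↔4, ...), then shift every letter 8 places forward in the alphabet (wrapping around).
So "oigecomuyr" becomes "qwmowkcuzg".
(Check on "gradual": → "rgdaaul" → "zoliict" ✓)

qwmowkcuzg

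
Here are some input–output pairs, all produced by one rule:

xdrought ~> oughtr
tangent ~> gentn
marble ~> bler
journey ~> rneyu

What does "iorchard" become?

chardr

Each output is the input with this applied: delete the first 2 characters, then move the first character to the end.
On "iorchard": the first step gives "rchard", and the second then gives "chardr".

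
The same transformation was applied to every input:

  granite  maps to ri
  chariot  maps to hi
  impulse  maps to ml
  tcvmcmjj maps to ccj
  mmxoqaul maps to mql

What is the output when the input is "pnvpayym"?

What's happening: keep one character in every 3, starting at position 2 (positions 2nd, 5th, 8th, ...).
"pnvpayym" → "nam".

nam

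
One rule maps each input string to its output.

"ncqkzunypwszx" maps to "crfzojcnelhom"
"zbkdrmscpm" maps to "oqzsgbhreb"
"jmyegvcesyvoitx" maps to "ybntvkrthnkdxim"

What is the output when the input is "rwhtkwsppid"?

glwizlheexs

What's happening: shift every letter 11 places backward in the alphabet (wrapping around).
On "rwhtkwsppid" that produces "glwizlheexs".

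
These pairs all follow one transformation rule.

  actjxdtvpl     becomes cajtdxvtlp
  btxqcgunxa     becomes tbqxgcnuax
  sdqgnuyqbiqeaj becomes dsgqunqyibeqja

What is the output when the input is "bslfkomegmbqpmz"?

sbflokemmgqbmpz

Rule — swap each adjacent pair of characters (1↔2, 3↔4, ...).
"bslfkomegmbqpmz" → "sbflokemmgqbmpz".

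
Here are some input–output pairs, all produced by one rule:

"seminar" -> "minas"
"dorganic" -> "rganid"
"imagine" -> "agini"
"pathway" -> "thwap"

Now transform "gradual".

The pattern: swap the first and last characters, then delete the first 2 characters.
Working it through for "gradual": intermediate "lraduag", final "aduag".

aduag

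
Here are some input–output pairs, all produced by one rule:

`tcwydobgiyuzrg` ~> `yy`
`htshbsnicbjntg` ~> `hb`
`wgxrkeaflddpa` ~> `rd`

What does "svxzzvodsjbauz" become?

zj

The rule is to keep one character in every 3, starting at position 1 (positions 1st, 4th, 7th, ...), then keep every other character starting from the second (positions 2nd, 4th, 6th, ...).
Applying both steps to "svxzzvodsjbauz": "szoju", then "zj".
(Check on "wgxrkeaflddpa": → "wrada" → "rd" ✓)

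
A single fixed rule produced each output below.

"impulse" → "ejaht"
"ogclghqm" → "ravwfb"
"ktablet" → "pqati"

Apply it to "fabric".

qgxr

In each case the input is transformed by: delete the first 2 characters, then shift every letter 11 places backward in the alphabet (wrapping around).
Doing the same to "fabric": "qgxr".
(Check on "ktablet": → "ablet" → "pqati" ✓)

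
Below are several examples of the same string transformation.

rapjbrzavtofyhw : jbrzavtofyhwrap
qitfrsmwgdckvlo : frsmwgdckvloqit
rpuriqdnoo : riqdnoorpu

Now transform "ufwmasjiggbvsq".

Each output is the input with this applied: move the first 3 characters to the end (rotate left by 3).
On "ufwmasjiggbvsq" that produces "masjiggbvsqufw".

masjiggbvsqufw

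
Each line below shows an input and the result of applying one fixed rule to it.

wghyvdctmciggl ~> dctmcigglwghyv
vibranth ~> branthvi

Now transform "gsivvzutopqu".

The rule is to move the last 2 characters to the front (rotate right by 2), then swap the front and back halves of the string.
"gsivvzutopqu" → "qugsivvzutop" → "vzutopqugsiv".

vzutopqugsiv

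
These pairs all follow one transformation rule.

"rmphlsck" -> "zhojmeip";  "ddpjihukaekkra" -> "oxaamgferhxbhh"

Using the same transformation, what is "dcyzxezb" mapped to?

wyazvwub

The rule is to shift every letter 3 places backward in the alphabet (wrapping around), then move the last 2 characters to the front (rotate right by 2).
Working it through for "dcyzxezb": intermediate "azvwubwy", final "wyazvwub".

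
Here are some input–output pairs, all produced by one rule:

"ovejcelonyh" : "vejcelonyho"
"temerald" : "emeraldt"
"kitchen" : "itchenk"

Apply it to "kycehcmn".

ycehcmnk

Looking at the pairs, the operation is to move the first character to the end.
So "kycehcmn" becomes "ycehcmnk".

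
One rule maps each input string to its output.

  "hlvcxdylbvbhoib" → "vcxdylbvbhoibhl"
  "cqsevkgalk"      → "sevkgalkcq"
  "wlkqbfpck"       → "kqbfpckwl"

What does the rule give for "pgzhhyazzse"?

zhhyazzsepg

In each case the input is transformed by: move the first 2 characters to the end (rotate left by 2).
"pgzhhyazzse" → "zhhyazzsepg".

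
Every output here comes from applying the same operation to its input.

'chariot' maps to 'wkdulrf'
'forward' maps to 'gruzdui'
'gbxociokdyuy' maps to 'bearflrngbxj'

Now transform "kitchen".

qlwfkhn

Rule — shift every letter 3 places forward in the alphabet (wrapping around), then swap the first and last characters.
On "kitchen" that produces "qlwfkhn".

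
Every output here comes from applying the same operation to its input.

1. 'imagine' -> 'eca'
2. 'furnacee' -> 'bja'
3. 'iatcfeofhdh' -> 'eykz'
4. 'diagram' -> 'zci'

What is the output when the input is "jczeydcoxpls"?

Looking at the pairs, the operation is to shift every letter 4 places backward in the alphabet (wrapping around), then keep one character in every 3, starting at position 1 (positions 1st, 4th, 7th, ...).
"jczeydcoxpls" → "fyvauzyktlho" → "fayl".

fayl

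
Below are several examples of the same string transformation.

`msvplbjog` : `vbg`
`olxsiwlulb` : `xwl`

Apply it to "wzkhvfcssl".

The transformation: keep one character in every 3, starting at position 3 (positions 3rd, 6th, 9th, ...).
For "wzkhvfcssl" the result is "kfs".

kfs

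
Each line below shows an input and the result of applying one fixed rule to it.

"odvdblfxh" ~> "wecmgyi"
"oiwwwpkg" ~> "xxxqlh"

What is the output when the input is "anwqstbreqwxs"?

The rule is to delete the first 2 characters, then shift every letter 1 place forward in the alphabet (wrapping around).
Starting from "anwqstbreqwxs": after the first operation, "wqstbreqwxs"; after the second, "xrtucsfrxyt".
(Check on "oiwwwpkg": → "wwwpkg" → "xxxqlh" ✓)

xrtucsfrxyt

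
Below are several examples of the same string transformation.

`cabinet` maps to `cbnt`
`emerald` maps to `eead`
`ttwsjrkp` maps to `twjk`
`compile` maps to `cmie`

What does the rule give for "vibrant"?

vbat

Looking at the pairs, the operation is to keep every other character starting from the first (positions 1st, 3rd, 5th, ...).
"vibrant" → "vbat".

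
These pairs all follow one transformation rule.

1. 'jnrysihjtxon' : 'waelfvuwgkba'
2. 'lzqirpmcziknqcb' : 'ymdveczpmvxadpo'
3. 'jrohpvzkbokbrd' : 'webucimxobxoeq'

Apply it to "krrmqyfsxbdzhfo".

xeezdlsfkoqmusb

What's happening: shift every letter 13 places forward in the alphabet (wrapping around) — i.e. ROT13.
For "krrmqyfsxbdzhfo" the result is "xeezdlsfkoqmusb".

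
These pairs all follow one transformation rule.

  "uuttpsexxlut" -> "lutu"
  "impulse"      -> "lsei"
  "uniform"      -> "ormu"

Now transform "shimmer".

The pattern: move the first character to the end, then keep only the last 4 characters.
"shimmer" → "himmers" → "mers".

mers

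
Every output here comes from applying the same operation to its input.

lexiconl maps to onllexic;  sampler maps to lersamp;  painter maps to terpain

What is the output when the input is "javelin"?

What's happening: move the last 3 characters to the front (rotate right by 3).
For "javelin" the result is "linjave".

linjave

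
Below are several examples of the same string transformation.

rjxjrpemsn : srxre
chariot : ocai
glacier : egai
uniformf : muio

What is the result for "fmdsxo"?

What's happening: move the last 2 characters to the front (rotate right by 2), then keep every other character starting from the first (positions 1st, 3rd, 5th, ...).
For "fmdsxo", step one produces "xofmds"; step two turns that into "xfd".
(Check on "chariot": → "otchari" → "ocai" ✓)

xfd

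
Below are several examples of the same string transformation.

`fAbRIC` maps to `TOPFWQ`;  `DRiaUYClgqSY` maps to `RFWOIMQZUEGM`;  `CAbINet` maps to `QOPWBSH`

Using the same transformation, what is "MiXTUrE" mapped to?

AWLHIFS

The rule is to shift every letter 12 places backward in the alphabet (wrapping around), then convert every letter to uppercase.
On "MiXTUrE": the first step gives "AwLHIfS", and the second then gives "AWLHIFS".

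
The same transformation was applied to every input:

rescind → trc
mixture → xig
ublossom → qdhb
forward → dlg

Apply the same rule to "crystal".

The pattern: shift every letter 11 places backward in the alphabet (wrapping around), then keep every other character starting from the second (positions 2nd, 4th, 6th, ...).
Working it through for "crystal": intermediate "rgnhipa", final "ghp".

ghp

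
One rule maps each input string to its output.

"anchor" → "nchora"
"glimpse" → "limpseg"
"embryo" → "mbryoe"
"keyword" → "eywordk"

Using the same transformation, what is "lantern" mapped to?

anternl

Each output is the input with this applied: move the first character to the end.
On "lantern" that produces "anternl".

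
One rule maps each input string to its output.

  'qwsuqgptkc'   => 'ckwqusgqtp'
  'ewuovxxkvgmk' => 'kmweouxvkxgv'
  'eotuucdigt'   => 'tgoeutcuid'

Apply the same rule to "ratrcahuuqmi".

Each output is the input with this applied: swap each adjacent pair of characters (1↔2, 3↔4, ...), then move the last 2 characters to the front (rotate right by 2).
"ratrcahuuqmi" → "imarrtacuhqu".

imarrtacuhqu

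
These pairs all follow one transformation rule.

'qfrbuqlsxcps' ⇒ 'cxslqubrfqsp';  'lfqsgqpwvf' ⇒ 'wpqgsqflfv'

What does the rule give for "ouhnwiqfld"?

fqiwnhuodl

The pattern: move the last 2 characters to the front (rotate right by 2), then reverse the string.
Working it through for "ouhnwiqfld": intermediate "ldouhnwiqf", final "fqiwnhuodl".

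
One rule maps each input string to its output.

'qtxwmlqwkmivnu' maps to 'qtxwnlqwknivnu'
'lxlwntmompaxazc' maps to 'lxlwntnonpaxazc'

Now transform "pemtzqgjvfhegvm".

pentzqgjvfhegvn

The rule is to replace every "m" with "n".
"pemtzqgjvfhegvm" → "pentzqgjvfhegvn".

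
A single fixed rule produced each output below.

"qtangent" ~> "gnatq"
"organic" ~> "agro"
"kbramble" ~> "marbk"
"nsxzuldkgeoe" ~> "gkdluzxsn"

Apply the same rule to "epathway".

htape

The rule is to reverse the string, then delete the first 3 characters.
Applying both steps to "epathway": "yawhtape", then "htape".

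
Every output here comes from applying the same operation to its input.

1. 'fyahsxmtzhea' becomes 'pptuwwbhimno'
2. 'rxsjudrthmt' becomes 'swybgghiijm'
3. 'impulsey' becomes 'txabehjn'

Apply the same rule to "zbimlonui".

qxxabcdjo

The pattern: sort the characters into alphabetical order, then shift every letter 11 places backward in the alphabet (wrapping around).
Doing the same to "zbimlonui": "qxxabcdjo".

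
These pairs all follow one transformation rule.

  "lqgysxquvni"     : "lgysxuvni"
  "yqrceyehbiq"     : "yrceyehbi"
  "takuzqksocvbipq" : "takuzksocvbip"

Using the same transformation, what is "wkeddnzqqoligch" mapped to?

The transformation: remove every "q".
So "wkeddnzqqoligch" becomes "wkeddnzoligch".

wkeddnzoligch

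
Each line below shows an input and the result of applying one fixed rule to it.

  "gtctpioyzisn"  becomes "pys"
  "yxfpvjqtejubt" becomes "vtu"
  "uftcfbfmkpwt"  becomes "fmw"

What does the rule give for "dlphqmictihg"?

The rule is to delete the first 3 characters, then keep one character in every 3, starting at position 2 (positions 2nd, 5th, 8th, ...).
Starting from "dlphqmictihg": after the first operation, "hqmictihg"; after the second, "qch".

qch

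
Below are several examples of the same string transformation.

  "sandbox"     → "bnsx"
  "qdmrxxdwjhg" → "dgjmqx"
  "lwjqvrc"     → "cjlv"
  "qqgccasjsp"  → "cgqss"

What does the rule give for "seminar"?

In each case the input is transformed by: keep every other character starting from the first (positions 1st, 3rd, 5th, ...), then sort the characters into alphabetical order.
Working it through for "seminar": intermediate "smnr", final "mnrs".

mnrs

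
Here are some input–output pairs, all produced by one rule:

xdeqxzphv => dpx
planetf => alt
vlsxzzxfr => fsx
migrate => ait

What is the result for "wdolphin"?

Looking at the pairs, the operation is to sort the characters into alphabetical order, then keep one character in every 3, starting at position 1 (positions 1st, 4th, 7th, ...).
On "wdolphin": the first step gives "dhilnopw", and the second then gives "dlp".

dlp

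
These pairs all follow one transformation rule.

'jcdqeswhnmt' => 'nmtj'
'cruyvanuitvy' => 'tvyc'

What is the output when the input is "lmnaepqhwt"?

What's happening: move the first character to the end, then keep only the last 4 characters.
"lmnaepqhwt" → "mnaepqhwtl" → "hwtl".

hwtl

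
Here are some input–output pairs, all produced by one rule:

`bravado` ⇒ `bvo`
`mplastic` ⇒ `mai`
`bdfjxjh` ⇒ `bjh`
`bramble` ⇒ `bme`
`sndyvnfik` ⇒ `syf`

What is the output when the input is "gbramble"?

What's happening: keep one character in every 3, starting at position 1 (positions 1st, 4th, 7th, ...).
Doing the same to "gbramble": "gal".

gal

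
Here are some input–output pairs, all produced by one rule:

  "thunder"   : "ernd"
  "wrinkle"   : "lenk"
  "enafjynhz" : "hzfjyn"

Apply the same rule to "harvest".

stve

What's happening: delete the first 3 characters, then move the last 2 characters to the front (rotate right by 2).
"harvest" → "vest" → "stve".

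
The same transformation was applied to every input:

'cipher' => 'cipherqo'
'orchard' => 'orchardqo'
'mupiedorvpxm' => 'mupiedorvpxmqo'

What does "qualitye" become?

qualityeqo

Each output is the input with this applied: append "qo".
For "qualitye" the result is "qualityeqo".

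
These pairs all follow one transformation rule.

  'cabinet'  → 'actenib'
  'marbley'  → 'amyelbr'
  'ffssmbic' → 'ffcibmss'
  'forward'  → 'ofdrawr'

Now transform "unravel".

Looking at the pairs, the operation is to reverse the string, then move the last 2 characters to the front (rotate right by 2).
On "unravel": the first step gives "levarnu", and the second then gives "nulevar".

nulevar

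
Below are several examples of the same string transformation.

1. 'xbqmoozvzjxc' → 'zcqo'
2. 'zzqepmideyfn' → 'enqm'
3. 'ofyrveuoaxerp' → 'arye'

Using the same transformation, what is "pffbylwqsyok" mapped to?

What's happening: keep one character in every 3, starting at position 3 (positions 3rd, 6th, 9th, ...), then move the last 2 characters to the front (rotate right by 2).
Starting from "pffbylwqsyok": after the first operation, "flsk"; after the second, "skfl".
(Check on "ofyrveuoaxerp": → "year" → "arye" ✓)

skfl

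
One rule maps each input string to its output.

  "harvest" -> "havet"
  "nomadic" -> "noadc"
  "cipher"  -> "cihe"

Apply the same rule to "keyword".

kewod

The rule is to double every character, then keep one character in every 3, starting at position 1 (positions 1st, 4th, 7th, ...).
Working it through for "keyword": intermediate "kkeeyywwoorrdd", final "kewod".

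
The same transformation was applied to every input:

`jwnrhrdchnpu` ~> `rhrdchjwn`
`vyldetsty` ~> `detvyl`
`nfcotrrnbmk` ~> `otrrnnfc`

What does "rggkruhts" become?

krurgg

The transformation: delete the last 3 characters, then move the first 3 characters to the end (rotate left by 3).
Working it through for "rggkruhts": intermediate "rggkru", final "krurgg".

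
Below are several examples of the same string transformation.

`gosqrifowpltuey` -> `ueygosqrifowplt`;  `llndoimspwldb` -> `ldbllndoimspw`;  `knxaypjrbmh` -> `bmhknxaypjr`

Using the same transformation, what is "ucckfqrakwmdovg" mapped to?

ovgucckfqrakwmd

Each output is the input with this applied: move the last 3 characters to the front (rotate right by 3).
"ucckfqrakwmdovg" → "ovgucckfqrakwmd".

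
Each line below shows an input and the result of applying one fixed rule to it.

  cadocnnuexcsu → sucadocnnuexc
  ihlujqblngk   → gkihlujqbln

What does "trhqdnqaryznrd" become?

rdtrhqdnqaryzn

In each case the input is transformed by: move the last 2 characters to the front (rotate right by 2).
Applying that to "trhqdnqaryznrd" gives "rdtrhqdnqaryzn".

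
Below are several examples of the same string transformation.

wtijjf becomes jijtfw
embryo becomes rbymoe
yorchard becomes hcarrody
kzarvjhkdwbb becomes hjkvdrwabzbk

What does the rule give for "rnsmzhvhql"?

Each output is the input with this applied: swap the front and back halves of the string, then take characters alternately from the front and the back (1st, last, 2nd, 2nd-last, ...).
Starting from "rnsmzhvhql": after the first operation, "hvhqlrnsmz"; after the second, "hzvmhsqnlr".

hzvmhsqnlr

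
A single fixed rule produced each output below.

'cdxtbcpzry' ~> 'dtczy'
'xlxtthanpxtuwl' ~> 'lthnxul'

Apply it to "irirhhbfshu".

rrhfh

Looking at the pairs, the operation is to keep every other character starting from the second (positions 2nd, 4th, 6th, ...).
For "irirhhbfshu" the result is "rrhfh".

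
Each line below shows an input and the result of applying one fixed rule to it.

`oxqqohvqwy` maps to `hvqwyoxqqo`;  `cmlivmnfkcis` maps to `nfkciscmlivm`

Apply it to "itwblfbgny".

fbgnyitwbl

The transformation: swap the front and back halves of the string.
Doing the same to "itwblfbgny": "fbgnyitwbl".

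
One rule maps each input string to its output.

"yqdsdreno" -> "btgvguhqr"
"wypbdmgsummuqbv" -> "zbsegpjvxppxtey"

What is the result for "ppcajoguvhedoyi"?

Each output is the input with this applied: shift every letter 3 places forward in the alphabet (wrapping around).
So "ppcajoguvhedoyi" becomes "ssfdmrjxykhgrbl".

ssfdmrjxykhgrbl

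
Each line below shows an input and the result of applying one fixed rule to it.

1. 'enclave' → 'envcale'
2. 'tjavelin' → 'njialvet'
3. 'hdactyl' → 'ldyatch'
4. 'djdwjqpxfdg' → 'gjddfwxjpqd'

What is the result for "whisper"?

rheipsw

The rule is to take characters alternately from the front and the back (1st, last, 2nd, 2nd-last, ...), then move the first character to the end.
"whisper" → "wrheips" → "rheipsw".
(Check on "hdactyl": → "hldyatc" → "ldyatch" ✓)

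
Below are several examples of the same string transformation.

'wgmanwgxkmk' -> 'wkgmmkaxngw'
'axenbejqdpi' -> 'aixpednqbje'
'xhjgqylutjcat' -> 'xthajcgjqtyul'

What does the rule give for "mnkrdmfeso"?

In each case the input is transformed by: take characters alternately from the front and the back (1st, last, 2nd, 2nd-last, ...).
For "mnkrdmfeso" the result is "monskerfdm".

monskerfdm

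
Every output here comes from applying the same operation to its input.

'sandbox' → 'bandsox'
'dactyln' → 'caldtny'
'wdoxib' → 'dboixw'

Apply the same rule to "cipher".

Each output is the input with this applied: sort the characters into alphabetical order, then swap each adjacent pair of characters (1↔2, 3↔4, ...).
On "cipher": the first step gives "cehipr", and the second then gives "ecihrp".

ecihrp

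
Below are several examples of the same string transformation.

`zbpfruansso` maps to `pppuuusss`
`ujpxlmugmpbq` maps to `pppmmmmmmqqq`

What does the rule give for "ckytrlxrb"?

yyylllbbb

The rule is to keep one character in every 3, starting at position 3 (positions 3rd, 6th, 9th, ...), then repeat every character 3 times.
Starting from "ckytrlxrb": after the first operation, "ylb"; after the second, "yyylllbbb".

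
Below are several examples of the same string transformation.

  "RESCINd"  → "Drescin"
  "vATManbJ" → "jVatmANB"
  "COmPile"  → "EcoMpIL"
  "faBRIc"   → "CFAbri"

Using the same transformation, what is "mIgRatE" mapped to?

eMiGrAT

The pattern: move the last character to the front, then flip the case of every letter.
"mIgRatE" → "EmIgRat" → "eMiGrAT".
(Check on "faBRIc": → "cfaBRI" → "CFAbri" ✓)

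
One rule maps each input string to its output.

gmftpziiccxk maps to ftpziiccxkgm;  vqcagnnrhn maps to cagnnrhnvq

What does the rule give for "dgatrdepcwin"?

The rule is to move the first 2 characters to the end (rotate left by 2).
For "dgatrdepcwin" the result is "atrdepcwindg".

atrdepcwindg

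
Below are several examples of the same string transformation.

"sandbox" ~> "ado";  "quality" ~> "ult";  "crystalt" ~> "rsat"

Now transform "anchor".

nhr

Each output is the input with this applied: keep every other character starting from the second (positions 2nd, 4th, 6th, ...).
Applying that to "anchor" gives "nhr".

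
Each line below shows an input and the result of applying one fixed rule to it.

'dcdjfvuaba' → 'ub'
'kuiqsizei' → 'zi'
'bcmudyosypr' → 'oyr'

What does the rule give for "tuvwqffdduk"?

Each output is the input with this applied: keep every other character starting from the first (positions 1st, 3rd, 5th, ...), then delete the first 3 characters.
Applying that to "tuvwqffdduk" gives "fdk".

fdk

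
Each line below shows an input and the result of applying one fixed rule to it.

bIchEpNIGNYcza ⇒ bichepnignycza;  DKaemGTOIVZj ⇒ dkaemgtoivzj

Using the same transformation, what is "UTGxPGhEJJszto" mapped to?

The pattern: convert every letter to lowercase.
On "UTGxPGhEJJszto" that produces "utgxpghejjszto".

utgxpghejjszto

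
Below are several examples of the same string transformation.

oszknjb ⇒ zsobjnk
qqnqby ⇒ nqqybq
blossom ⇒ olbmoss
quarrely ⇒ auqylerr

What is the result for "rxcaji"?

The rule is to reverse the string, then move the last 3 characters to the front (rotate right by 3).
So "rxcaji" becomes "cxrija".

cxrija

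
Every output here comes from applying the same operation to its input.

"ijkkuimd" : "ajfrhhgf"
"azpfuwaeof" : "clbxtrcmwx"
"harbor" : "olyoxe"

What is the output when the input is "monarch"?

Rule — shift every letter 3 places backward in the alphabet (wrapping around), then reverse the string.
Applying that to "monarch" gives "ezoxklj".

ezoxklj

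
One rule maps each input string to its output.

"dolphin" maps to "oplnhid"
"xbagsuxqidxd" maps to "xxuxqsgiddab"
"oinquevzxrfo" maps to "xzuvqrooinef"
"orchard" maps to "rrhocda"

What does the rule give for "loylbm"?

The transformation: sort the characters into reverse alphabetical order, then swap each adjacent pair of characters (1↔2, 3↔4, ...).
Working it through for "loylbm": intermediate "yomllb", final "oylmbl".

oylmbl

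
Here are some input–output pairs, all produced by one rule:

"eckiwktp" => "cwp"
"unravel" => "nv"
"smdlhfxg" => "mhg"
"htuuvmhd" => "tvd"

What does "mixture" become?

In each case the input is transformed by: keep one character in every 3, starting at position 2 (positions 2nd, 5th, 8th, ...).
On "mixture" that produces "iu".

iu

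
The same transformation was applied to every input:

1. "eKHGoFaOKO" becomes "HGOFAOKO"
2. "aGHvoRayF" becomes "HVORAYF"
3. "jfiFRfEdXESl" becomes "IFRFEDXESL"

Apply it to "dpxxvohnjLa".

XXVOHNJLA

Looking at the pairs, the operation is to delete the first 2 characters, then convert every letter to uppercase.
Doing the same to "dpxxvohnjLa": "XXVOHNJLA".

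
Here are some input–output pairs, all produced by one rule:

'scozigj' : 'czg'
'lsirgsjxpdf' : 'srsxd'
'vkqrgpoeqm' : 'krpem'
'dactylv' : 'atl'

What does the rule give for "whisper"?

hse

In each case the input is transformed by: keep every other character starting from the second (positions 2nd, 4th, 6th, ...).
"whisper" → "hse".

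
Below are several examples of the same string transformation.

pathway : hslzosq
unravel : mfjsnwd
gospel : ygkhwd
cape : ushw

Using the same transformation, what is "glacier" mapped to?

Rule — shift every letter 8 places backward in the alphabet (wrapping around).
Doing the same to "glacier": "ydsuawj".

ydsuawj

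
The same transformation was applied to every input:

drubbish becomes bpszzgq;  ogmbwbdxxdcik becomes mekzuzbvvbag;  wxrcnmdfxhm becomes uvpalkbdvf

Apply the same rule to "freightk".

Rule — shift every letter 2 places backward in the alphabet (wrapping around), then delete the last character.
Applying that to "freightk" gives "dpcgefr".
(Check on "wxrcnmdfxhm": → "uvpalkbdvfk" → "uvpalkbdvf" ✓)

dpcgefr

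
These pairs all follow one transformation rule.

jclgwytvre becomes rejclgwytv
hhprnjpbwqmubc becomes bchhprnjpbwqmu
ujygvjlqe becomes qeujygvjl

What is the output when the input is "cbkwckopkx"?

Rule — move the last 2 characters to the front (rotate right by 2).
On "cbkwckopkx" that produces "kxcbkwckop".

kxcbkwckop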